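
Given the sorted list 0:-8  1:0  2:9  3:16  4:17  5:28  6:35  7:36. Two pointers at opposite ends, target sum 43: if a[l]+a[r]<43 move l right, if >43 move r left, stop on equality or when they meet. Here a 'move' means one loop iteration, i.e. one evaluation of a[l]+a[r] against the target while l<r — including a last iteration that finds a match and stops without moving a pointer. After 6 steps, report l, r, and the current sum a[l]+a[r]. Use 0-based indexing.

l=0 r=7: -8+36=28 <43, l++
l=1 r=7: 0+36=36 <43, l++
l=2 r=7: 9+36=45 >43, r--
l=2 r=6: 9+35=44 >43, r--
l=2 r=5: 9+28=37 <43, l++
l=3 r=5: 16+28=44 >43, r--

l=3, r=4, sum=33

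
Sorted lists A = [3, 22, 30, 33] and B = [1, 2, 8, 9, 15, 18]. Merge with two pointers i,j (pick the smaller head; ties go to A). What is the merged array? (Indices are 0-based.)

i=0 j=0: A[i]=3>B[j]=1 take 1, j++
i=0 j=1: A[i]=3>B[j]=2 take 2, j++
i=0 j=2: A[i]=3<=B[j]=8 take 3, i++
i=1 j=2: A[i]=22>B[j]=8 take 8, j++
i=1 j=3: A[i]=22>B[j]=9 take 9, j++
i=1 j=4: A[i]=22>B[j]=15 take 15, j++
i=1 j=5: A[i]=22>B[j]=18 take 18, j++
i=1 j=6: B done, take A[i]=22, i++
i=2 j=6: B done, take A[i]=30, i++
i=3 j=6: B done, take A[i]=33, i++

[1, 2, 3, 8, 9, 15, 18, 22, 30, 33]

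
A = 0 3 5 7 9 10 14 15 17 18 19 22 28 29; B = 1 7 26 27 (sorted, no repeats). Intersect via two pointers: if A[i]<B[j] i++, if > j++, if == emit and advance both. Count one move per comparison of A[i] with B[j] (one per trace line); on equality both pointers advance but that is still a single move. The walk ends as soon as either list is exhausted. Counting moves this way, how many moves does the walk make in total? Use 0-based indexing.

15 moves

i=0 j=0: 0<1, i++
i=1 j=0: 3>1, j++
i=1 j=1: 3<7, i++
i=2 j=1: 5<7, i++
i=3 j=1: 7==7 emit, i++,j++
i=4 j=2: 9<26, i++
i=5 j=2: 10<26, i++
i=6 j=2: 14<26, i++
i=7 j=2: 15<26, i++
i=8 j=2: 17<26, i++
i=9 j=2: 18<26, i++
i=10 j=2: 19<26, i++
i=11 j=2: 22<26, i++
i=12 j=2: 28>26, j++
i=12 j=3: 28>27, j++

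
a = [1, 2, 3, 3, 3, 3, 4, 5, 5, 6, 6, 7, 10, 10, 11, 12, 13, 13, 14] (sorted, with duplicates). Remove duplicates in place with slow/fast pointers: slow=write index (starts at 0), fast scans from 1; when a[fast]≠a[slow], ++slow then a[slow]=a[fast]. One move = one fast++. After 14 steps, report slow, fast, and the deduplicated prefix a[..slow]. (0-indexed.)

slow=8, fast=15, prefix=[1, 2, 3, 4, 5, 6, 7, 10, 11]

(s=0,f=1) a[fast]=2≠a[slow]=1 write a[1]=2 → slow++,fast++
(s=1,f=2) a[fast]=3≠a[slow]=2 write a[2]=3 → slow++,fast++
(s=2,f=3) a[fast]=3=a[slow] dup → fast++
(s=2,f=4) a[fast]=3=a[slow] dup → fast++
(s=2,f=5) a[fast]=3=a[slow] dup → fast++
(s=2,f=6) a[fast]=4≠a[slow]=3 write a[3]=4 → slow++,fast++
(s=3,f=7) a[fast]=5≠a[slow]=4 write a[4]=5 → slow++,fast++
(s=4,f=8) a[fast]=5=a[slow] dup → fast++
(s=4,f=9) a[fast]=6≠a[slow]=5 write a[5]=6 → slow++,fast++
(s=5,f=10) a[fast]=6=a[slow] dup → fast++
(s=5,f=11) a[fast]=7≠a[slow]=6 write a[6]=7 → slow++,fast++
(s=6,f=12) a[fast]=10≠a[slow]=7 write a[7]=10 → slow++,fast++
(s=7,f=13) a[fast]=10=a[slow] dup → fast++
(s=7,f=14) a[fast]=11≠a[slow]=10 write a[8]=11 → slow++,fast++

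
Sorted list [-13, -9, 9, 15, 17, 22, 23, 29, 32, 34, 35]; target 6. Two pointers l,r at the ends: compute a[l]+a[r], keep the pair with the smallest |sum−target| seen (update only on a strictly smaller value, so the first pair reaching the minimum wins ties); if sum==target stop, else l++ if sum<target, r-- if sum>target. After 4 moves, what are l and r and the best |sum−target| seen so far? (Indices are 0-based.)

l=0 r=10: -13+35=22 d=16 *, r--
l=0 r=9: -13+34=21 d=15 *, r--
l=0 r=8: -13+32=19 d=13 *, r--
l=0 r=7: -13+29=16 d=10 *, r--

l=0, r=6, best |Δ|=10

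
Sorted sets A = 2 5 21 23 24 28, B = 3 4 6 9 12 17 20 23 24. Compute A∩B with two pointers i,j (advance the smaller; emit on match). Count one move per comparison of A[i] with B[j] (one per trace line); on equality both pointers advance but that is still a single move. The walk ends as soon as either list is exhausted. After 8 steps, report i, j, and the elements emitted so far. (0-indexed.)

i=0 j=0: 2<3, i++
i=1 j=0: 5>3, j++
i=1 j=1: 5>4, j++
i=1 j=2: 5<6, i++
i=2 j=2: 21>6, j++
i=2 j=3: 21>9, j++
i=2 j=4: 21>12, j++
i=2 j=5: 21>17, j++

i=2, j=6, emitted=[]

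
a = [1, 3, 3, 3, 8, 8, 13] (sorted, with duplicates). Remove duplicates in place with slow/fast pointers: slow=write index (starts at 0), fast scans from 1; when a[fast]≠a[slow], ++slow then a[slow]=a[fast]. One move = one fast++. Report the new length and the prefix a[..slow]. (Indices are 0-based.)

slow=0 fast=1: a[fast]=3≠a[slow]=1 write a[1]=3, slow++,fast++
slow=1 fast=2: a[fast]=3=a[slow] dup, fast++
slow=1 fast=3: a[fast]=3=a[slow] dup, fast++
slow=1 fast=4: a[fast]=8≠a[slow]=3 write a[2]=8, slow++,fast++
slow=2 fast=5: a[fast]=8=a[slow] dup, fast++
slow=2 fast=6: a[fast]=13≠a[slow]=8 write a[3]=13, slow++,fast++

length 4; prefix = [1, 3, 8, 13]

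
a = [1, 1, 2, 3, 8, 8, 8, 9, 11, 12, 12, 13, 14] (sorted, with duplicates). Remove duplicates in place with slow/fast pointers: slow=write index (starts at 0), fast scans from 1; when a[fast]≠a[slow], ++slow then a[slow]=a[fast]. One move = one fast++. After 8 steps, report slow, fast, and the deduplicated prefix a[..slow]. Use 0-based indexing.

(s=0,f=1) a[fast]=1=a[slow] dup → fast++
(s=0,f=2) a[fast]=2≠a[slow]=1 write a[1]=2 → slow++,fast++
(s=1,f=3) a[fast]=3≠a[slow]=2 write a[2]=3 → slow++,fast++
(s=2,f=4) a[fast]=8≠a[slow]=3 write a[3]=8 → slow++,fast++
(s=3,f=5) a[fast]=8=a[slow] dup → fast++
(s=3,f=6) a[fast]=8=a[slow] dup → fast++
(s=3,f=7) a[fast]=9≠a[slow]=8 write a[4]=9 → slow++,fast++
(s=4,f=8) a[fast]=11≠a[slow]=9 write a[5]=11 → slow++,fast++

slow=5, fast=9, prefix=[1, 2, 3, 8, 9, 11]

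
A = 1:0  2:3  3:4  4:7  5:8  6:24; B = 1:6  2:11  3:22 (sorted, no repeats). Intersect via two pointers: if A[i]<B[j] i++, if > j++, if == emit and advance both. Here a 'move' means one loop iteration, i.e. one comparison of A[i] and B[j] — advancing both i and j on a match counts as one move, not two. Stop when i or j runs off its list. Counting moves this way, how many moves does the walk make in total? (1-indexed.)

i=1 j=1: 0<6, i++
i=2 j=1: 3<6, i++
i=3 j=1: 4<6, i++
i=4 j=1: 7>6, j++
i=4 j=2: 7<11, i++
i=5 j=2: 8<11, i++
i=6 j=2: 24>11, j++
i=6 j=3: 24>22, j++

8 moves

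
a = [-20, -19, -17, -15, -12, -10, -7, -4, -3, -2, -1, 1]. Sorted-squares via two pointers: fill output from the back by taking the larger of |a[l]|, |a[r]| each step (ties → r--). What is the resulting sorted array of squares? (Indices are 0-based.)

l=0 r=11: |-20|>|1| out[11]=400, l++
l=1 r=11: |-19|>|1| out[10]=361, l++
l=2 r=11: |-17|>|1| out[9]=289, l++
l=3 r=11: |-15|>|1| out[8]=225, l++
l=4 r=11: |-12|>|1| out[7]=144, l++
l=5 r=11: |-10|>|1| out[6]=100, l++
l=6 r=11: |-7|>|1| out[5]=49, l++
l=7 r=11: |-4|>|1| out[4]=16, l++
l=8 r=11: |-3|>|1| out[3]=9, l++
l=9 r=11: |-2|>|1| out[2]=4, l++
l=10 r=11: |-1|<=|1| out[1]=1, r--
l=10 r=10: |-1|<=|-1| out[0]=1, r--

[1, 1, 4, 9, 16, 49, 100, 144, 225, 289, 361, 400]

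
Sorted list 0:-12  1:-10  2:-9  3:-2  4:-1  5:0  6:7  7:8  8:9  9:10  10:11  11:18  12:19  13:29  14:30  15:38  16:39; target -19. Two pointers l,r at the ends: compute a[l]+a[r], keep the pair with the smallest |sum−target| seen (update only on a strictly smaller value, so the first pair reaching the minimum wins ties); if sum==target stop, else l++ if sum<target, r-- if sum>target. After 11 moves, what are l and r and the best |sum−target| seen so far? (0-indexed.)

l=0 r=16: -12+39=27 d=46 *, r--
l=0 r=15: -12+38=26 d=45 *, r--
l=0 r=14: -12+30=18 d=37 *, r--
l=0 r=13: -12+29=17 d=36 *, r--
l=0 r=12: -12+19=7 d=26 *, r--
l=0 r=11: -12+18=6 d=25 *, r--
l=0 r=10: -12+11=-1 d=18 *, r--
l=0 r=9: -12+10=-2 d=17 *, r--
l=0 r=8: -12+9=-3 d=16 *, r--
l=0 r=7: -12+8=-4 d=15 *, r--
l=0 r=6: -12+7=-5 d=14 *, r--

l=0, r=5, best |Δ|=14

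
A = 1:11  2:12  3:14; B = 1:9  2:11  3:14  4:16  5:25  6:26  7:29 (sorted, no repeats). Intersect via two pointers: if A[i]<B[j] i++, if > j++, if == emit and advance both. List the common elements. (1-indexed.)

intersection = [11, 14]

i=1 j=1: 11>9, j++
i=1 j=2: 11==11 emit, i++,j++
i=2 j=3: 12<14, i++
i=3 j=3: 14==14 emit, i++,j++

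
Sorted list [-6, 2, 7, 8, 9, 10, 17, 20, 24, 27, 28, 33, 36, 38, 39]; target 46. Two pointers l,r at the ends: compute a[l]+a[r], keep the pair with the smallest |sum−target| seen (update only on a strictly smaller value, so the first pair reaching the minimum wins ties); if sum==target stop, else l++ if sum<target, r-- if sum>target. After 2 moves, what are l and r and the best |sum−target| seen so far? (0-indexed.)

l=0 r=14: -6+39=33 d=13 *, l++
l=1 r=14: 2+39=41 d=5 *, l++

l=2, r=14, best |Δ|=5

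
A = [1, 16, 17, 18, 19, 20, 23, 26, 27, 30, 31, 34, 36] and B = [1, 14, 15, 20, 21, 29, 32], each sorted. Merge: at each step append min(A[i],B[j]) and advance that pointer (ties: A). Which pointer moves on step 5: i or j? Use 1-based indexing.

i

[i=1,j=1] A[i]=1<=B[j]=1 take 1 → i++
[i=2,j=1] A[i]=16>B[j]=1 take 1 → j++
[i=2,j=2] A[i]=16>B[j]=14 take 14 → j++
[i=2,j=3] A[i]=16>B[j]=15 take 15 → j++
[i=2,j=4] A[i]=16<=B[j]=20 take 16 → i++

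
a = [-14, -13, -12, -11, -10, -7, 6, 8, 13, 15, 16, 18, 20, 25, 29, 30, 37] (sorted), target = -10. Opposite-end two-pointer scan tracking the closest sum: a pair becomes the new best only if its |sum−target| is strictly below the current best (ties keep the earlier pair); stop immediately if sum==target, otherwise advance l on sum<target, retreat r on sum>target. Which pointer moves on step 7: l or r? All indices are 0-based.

r

l=0 r=16: -14+37=23 d=33 *, r--
l=0 r=15: -14+30=16 d=26 *, r--
l=0 r=14: -14+29=15 d=25 *, r--
l=0 r=13: -14+25=11 d=21 *, r--
l=0 r=12: -14+20=6 d=16 *, r--
l=0 r=11: -14+18=4 d=14 *, r--
l=0 r=10: -14+16=2 d=12 *, r--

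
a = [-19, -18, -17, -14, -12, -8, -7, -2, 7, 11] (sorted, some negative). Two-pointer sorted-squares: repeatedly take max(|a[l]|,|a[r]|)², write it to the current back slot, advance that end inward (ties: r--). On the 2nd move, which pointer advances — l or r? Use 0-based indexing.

l=0 r=9: |-19|>|11| out[9]=361, l++
l=1 r=9: |-18|>|11| out[8]=324, l++

l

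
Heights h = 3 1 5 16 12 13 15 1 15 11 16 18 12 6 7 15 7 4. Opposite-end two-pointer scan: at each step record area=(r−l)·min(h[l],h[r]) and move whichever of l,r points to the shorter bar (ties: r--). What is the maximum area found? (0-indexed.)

[0,17] min(3,4)*17=51 best=51 * → l++
[1,17] min(1,4)*16=16 best=51 → l++
[2,17] min(5,4)*15=60 best=60 * → r--
[2,16] min(5,7)*14=70 best=70 * → l++
[3,16] min(16,7)*13=91 best=91 * → r--
[3,15] min(16,15)*12=180 best=180 * → r--
[3,14] min(16,7)*11=77 best=180 → r--
[3,13] min(16,6)*10=60 best=180 → r--
[3,12] min(16,12)*9=108 best=180 → r--
[3,11] min(16,18)*8=128 best=180 → l++
[4,11] min(12,18)*7=84 best=180 → l++
[5,11] min(13,18)*6=78 best=180 → l++
[6,11] min(15,18)*5=75 best=180 → l++
[7,11] min(1,18)*4=4 best=180 → l++
[8,11] min(15,18)*3=45 best=180 → l++
[9,11] min(11,18)*2=22 best=180 → l++
[10,11] min(16,18)*1=16 best=180 → l++

max area = 180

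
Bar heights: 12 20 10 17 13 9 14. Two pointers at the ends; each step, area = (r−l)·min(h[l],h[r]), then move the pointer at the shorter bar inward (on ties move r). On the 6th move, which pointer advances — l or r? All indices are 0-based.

[0,6] min(12,14)*6=72 best=72 * → l++
[1,6] min(20,14)*5=70 best=72 → r--
[1,5] min(20,9)*4=36 best=72 → r--
[1,4] min(20,13)*3=39 best=72 → r--
[1,3] min(20,17)*2=34 best=72 → r--
[1,2] min(20,10)*1=10 best=72 → r--

r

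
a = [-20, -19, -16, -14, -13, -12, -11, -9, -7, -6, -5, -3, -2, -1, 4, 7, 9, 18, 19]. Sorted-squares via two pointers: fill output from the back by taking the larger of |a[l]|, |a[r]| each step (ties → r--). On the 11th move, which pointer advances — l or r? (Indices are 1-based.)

[1,19] |-20|>|19| out[19]=400 → l++
[2,19] |-19|<=|19| out[18]=361 → r--
[2,18] |-19|>|18| out[17]=361 → l++
[3,18] |-16|<=|18| out[16]=324 → r--
[3,17] |-16|>|9| out[15]=256 → l++
[4,17] |-14|>|9| out[14]=196 → l++
[5,17] |-13|>|9| out[13]=169 → l++
[6,17] |-12|>|9| out[12]=144 → l++
[7,17] |-11|>|9| out[11]=121 → l++
[8,17] |-9|<=|9| out[10]=81 → r--
[8,16] |-9|>|7| out[9]=81 → l++

l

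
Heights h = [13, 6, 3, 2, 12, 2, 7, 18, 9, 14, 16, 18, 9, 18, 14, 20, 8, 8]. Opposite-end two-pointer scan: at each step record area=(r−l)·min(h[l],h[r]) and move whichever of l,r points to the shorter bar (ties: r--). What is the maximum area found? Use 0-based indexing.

max area = 195

[0,17] min(13,8)*17=136 best=136 * → r--
[0,16] min(13,8)*16=128 best=136 → r--
[0,15] min(13,20)*15=195 best=195 * → l++
[1,15] min(6,20)*14=84 best=195 → l++
[2,15] min(3,20)*13=39 best=195 → l++
[3,15] min(2,20)*12=24 best=195 → l++
[4,15] min(12,20)*11=132 best=195 → l++
[5,15] min(2,20)*10=20 best=195 → l++
[6,15] min(7,20)*9=63 best=195 → l++
[7,15] min(18,20)*8=144 best=195 → l++
[8,15] min(9,20)*7=63 best=195 → l++
[9,15] min(14,20)*6=84 best=195 → l++
[10,15] min(16,20)*5=80 best=195 → l++
[11,15] min(18,20)*4=72 best=195 → l++
[12,15] min(9,20)*3=27 best=195 → l++
[13,15] min(18,20)*2=36 best=195 → l++
[14,15] min(14,20)*1=14 best=195 → l++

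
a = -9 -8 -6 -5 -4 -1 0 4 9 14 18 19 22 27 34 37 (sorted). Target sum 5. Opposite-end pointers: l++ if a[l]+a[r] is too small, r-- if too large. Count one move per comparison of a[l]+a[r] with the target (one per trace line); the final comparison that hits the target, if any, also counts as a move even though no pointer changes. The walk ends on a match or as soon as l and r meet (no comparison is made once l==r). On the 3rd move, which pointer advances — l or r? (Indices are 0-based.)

l=0 r=15: -9+37=28 >5, r--
l=0 r=14: -9+34=25 >5, r--
l=0 r=13: -9+27=18 >5, r--

r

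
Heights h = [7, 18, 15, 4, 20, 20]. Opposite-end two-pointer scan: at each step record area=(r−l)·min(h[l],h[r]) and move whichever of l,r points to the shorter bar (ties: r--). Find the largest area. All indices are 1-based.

l=1 r=6: min(7,20)*5=35 best=35 *, l++
l=2 r=6: min(18,20)*4=72 best=72 *, l++
l=3 r=6: min(15,20)*3=45 best=72, l++
l=4 r=6: min(4,20)*2=8 best=72, l++
l=5 r=6: min(20,20)*1=20 best=72, r--

max area = 72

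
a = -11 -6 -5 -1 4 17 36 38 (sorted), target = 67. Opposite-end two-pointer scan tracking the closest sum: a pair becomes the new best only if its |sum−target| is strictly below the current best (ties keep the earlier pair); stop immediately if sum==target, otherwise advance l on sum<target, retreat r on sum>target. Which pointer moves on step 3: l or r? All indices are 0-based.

[0,7] -11+38=27 d=40 * → l++
[1,7] -6+38=32 d=35 * → l++
[2,7] -5+38=33 d=34 * → l++

l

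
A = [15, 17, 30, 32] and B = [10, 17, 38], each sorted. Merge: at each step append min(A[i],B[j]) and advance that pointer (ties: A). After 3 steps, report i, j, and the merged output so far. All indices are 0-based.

[i=0,j=0] A[i]=15>B[j]=10 take 10 → j++
[i=0,j=1] A[i]=15<=B[j]=17 take 15 → i++
[i=1,j=1] A[i]=17<=B[j]=17 take 17 → i++

i=2, j=1, merged so far=[10, 15, 17]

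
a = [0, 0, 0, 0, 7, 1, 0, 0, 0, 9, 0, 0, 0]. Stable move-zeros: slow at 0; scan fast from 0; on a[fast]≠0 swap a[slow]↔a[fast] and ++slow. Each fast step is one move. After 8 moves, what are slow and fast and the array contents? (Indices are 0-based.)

slow=0 fast=0: a[fast]=0, fast++
slow=0 fast=1: a[fast]=0, fast++
slow=0 fast=2: a[fast]=0, fast++
slow=0 fast=3: a[fast]=0, fast++
slow=0 fast=4: a[fast]=7≠0 swap→a[0]=7, slow++,fast++
slow=1 fast=5: a[fast]=1≠0 swap→a[1]=1, slow++,fast++
slow=2 fast=6: a[fast]=0, fast++
slow=2 fast=7: a[fast]=0, fast++

slow=2, fast=8, a=[7, 1, 0, 0, 0, 0, 0, 0, 0, 9, 0, 0, 0]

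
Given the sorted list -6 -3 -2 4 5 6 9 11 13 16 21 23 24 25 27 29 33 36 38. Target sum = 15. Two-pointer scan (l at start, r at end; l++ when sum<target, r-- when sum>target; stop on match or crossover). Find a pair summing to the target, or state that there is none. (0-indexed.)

l=0 r=18: -6+38=32 >15, r--
l=0 r=17: -6+36=30 >15, r--
l=0 r=16: -6+33=27 >15, r--
l=0 r=15: -6+29=23 >15, r--
l=0 r=14: -6+27=21 >15, r--
l=0 r=13: -6+25=19 >15, r--
l=0 r=12: -6+24=18 >15, r--
l=0 r=11: -6+23=17 >15, r--
l=0 r=10: -6+21=15, found

(-6, 21)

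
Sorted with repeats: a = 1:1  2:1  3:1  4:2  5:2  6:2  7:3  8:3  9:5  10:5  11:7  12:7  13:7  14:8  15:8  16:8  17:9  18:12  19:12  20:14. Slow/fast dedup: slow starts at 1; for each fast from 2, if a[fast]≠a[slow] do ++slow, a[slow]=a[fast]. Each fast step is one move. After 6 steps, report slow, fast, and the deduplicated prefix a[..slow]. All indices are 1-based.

slow=3, fast=8, prefix=[1, 2, 3]

slow=1 fast=2: a[fast]=1=a[slow] dup, fast++
slow=1 fast=3: a[fast]=1=a[slow] dup, fast++
slow=1 fast=4: a[fast]=2≠a[slow]=1 write a[2]=2, slow++,fast++
slow=2 fast=5: a[fast]=2=a[slow] dup, fast++
slow=2 fast=6: a[fast]=2=a[slow] dup, fast++
slow=2 fast=7: a[fast]=3≠a[slow]=2 write a[3]=3, slow++,fast++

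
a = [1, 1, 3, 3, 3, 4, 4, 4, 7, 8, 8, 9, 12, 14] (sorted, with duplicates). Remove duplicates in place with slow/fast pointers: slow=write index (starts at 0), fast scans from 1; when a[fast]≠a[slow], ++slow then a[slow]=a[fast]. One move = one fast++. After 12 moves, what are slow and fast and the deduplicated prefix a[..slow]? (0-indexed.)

slow=6, fast=13, prefix=[1, 3, 4, 7, 8, 9, 12]

slow=0 fast=1: a[fast]=1=a[slow] dup, fast++
slow=0 fast=2: a[fast]=3≠a[slow]=1 write a[1]=3, slow++,fast++
slow=1 fast=3: a[fast]=3=a[slow] dup, fast++
slow=1 fast=4: a[fast]=3=a[slow] dup, fast++
slow=1 fast=5: a[fast]=4≠a[slow]=3 write a[2]=4, slow++,fast++
slow=2 fast=6: a[fast]=4=a[slow] dup, fast++
slow=2 fast=7: a[fast]=4=a[slow] dup, fast++
slow=2 fast=8: a[fast]=7≠a[slow]=4 write a[3]=7, slow++,fast++
slow=3 fast=9: a[fast]=8≠a[slow]=7 write a[4]=8, slow++,fast++
slow=4 fast=10: a[fast]=8=a[slow] dup, fast++
slow=4 fast=11: a[fast]=9≠a[slow]=8 write a[5]=9, slow++,fast++
slow=5 fast=12: a[fast]=12≠a[slow]=9 write a[6]=12, slow++,fast++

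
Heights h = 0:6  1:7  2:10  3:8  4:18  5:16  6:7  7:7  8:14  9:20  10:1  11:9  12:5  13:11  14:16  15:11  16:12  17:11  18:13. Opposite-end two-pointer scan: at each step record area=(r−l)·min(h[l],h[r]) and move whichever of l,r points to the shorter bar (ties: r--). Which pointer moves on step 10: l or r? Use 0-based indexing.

r

l=0 r=18: min(6,13)*18=108 best=108 *, l++
l=1 r=18: min(7,13)*17=119 best=119 *, l++
l=2 r=18: min(10,13)*16=160 best=160 *, l++
l=3 r=18: min(8,13)*15=120 best=160, l++
l=4 r=18: min(18,13)*14=182 best=182 *, r--
l=4 r=17: min(18,11)*13=143 best=182, r--
l=4 r=16: min(18,12)*12=144 best=182, r--
l=4 r=15: min(18,11)*11=121 best=182, r--
l=4 r=14: min(18,16)*10=160 best=182, r--
l=4 r=13: min(18,11)*9=99 best=182, r--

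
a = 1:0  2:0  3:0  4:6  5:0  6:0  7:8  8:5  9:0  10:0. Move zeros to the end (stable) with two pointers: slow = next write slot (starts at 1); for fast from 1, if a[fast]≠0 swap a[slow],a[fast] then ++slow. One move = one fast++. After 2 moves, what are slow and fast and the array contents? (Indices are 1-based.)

(s=1,f=1) a[fast]=0 → fast++
(s=1,f=2) a[fast]=0 → fast++

slow=1, fast=3, a=[0, 0, 0, 6, 0, 0, 8, 5, 0, 0]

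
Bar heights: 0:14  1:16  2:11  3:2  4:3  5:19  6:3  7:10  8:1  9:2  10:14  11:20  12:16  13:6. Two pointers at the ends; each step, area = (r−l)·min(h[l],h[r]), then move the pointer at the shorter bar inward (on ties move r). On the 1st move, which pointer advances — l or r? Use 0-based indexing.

[0,13] min(14,6)*13=78 best=78 * → r--

r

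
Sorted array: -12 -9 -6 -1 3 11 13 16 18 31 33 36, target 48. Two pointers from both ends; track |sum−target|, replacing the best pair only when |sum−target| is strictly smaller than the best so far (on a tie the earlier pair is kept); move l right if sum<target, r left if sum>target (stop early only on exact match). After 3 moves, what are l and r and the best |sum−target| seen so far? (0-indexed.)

l=0 r=11: -12+36=24 d=24 *, l++
l=1 r=11: -9+36=27 d=21 *, l++
l=2 r=11: -6+36=30 d=18 *, l++

l=3, r=11, best |Δ|=18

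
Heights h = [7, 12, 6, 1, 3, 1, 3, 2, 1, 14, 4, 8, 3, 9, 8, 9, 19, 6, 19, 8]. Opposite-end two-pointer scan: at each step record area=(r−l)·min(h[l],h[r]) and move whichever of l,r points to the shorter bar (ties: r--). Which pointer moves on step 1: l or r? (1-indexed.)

l=1 r=20: min(7,8)*19=133 best=133 *, l++

l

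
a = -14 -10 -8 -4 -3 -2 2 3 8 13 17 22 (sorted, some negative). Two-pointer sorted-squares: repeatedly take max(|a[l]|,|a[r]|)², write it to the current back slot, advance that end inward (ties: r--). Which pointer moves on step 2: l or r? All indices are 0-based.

r

[0,11] |-14|<=|22| out[11]=484 → r--
[0,10] |-14|<=|17| out[10]=289 → r--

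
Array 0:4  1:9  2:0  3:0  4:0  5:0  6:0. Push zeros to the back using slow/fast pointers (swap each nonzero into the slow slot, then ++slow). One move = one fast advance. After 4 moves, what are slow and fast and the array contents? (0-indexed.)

(s=0,f=0) a[fast]=4≠0 swap→a[0]=4 → slow++,fast++
(s=1,f=1) a[fast]=9≠0 swap→a[1]=9 → slow++,fast++
(s=2,f=2) a[fast]=0 → fast++
(s=2,f=3) a[fast]=0 → fast++

slow=2, fast=4, a=[4, 9, 0, 0, 0, 0, 0]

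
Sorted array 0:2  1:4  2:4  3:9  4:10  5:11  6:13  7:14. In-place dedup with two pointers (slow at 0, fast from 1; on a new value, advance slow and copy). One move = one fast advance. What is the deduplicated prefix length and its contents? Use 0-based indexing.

(s=0,f=1) a[fast]=4≠a[slow]=2 write a[1]=4 → slow++,fast++
(s=1,f=2) a[fast]=4=a[slow] dup → fast++
(s=1,f=3) a[fast]=9≠a[slow]=4 write a[2]=9 → slow++,fast++
(s=2,f=4) a[fast]=10≠a[slow]=9 write a[3]=10 → slow++,fast++
(s=3,f=5) a[fast]=11≠a[slow]=10 write a[4]=11 → slow++,fast++
(s=4,f=6) a[fast]=13≠a[slow]=11 write a[5]=13 → slow++,fast++
(s=5,f=7) a[fast]=14≠a[slow]=13 write a[6]=14 → slow++,fast++

length 7; prefix = [2, 4, 9, 10, 11, 13, 14]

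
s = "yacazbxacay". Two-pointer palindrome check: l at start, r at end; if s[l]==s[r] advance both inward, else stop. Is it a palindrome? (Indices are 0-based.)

[0,10] 'y'=='y' → l++,r--
[1,9] 'a'=='a' → l++,r--
[2,8] 'c'=='c' → l++,r--
[3,7] 'a'=='a' → l++,r--
[4,6] 'z'!='x' → stop

not a palindrome (mismatch at 4,6)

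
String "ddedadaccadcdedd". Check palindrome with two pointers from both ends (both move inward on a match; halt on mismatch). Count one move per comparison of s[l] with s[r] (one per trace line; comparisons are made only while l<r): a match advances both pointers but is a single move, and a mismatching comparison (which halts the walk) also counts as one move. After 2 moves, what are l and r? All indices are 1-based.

l=3, r=14

l=1 r=16: 'd'=='d', l++,r--
l=2 r=15: 'd'=='d', l++,r--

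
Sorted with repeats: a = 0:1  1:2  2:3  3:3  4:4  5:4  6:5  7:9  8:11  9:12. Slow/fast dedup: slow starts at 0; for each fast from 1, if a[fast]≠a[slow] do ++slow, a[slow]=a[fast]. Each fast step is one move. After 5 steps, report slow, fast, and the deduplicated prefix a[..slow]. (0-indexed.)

slow=0 fast=1: a[fast]=2≠a[slow]=1 write a[1]=2, slow++,fast++
slow=1 fast=2: a[fast]=3≠a[slow]=2 write a[2]=3, slow++,fast++
slow=2 fast=3: a[fast]=3=a[slow] dup, fast++
slow=2 fast=4: a[fast]=4≠a[slow]=3 write a[3]=4, slow++,fast++
slow=3 fast=5: a[fast]=4=a[slow] dup, fast++

slow=3, fast=6, prefix=[1, 2, 3, 4]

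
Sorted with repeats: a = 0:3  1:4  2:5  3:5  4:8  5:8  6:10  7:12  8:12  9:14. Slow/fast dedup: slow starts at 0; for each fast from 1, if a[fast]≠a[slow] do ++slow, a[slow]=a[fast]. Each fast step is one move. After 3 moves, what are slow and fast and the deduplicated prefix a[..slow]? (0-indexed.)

slow=2, fast=4, prefix=[3, 4, 5]

slow=0 fast=1: a[fast]=4≠a[slow]=3 write a[1]=4, slow++,fast++
slow=1 fast=2: a[fast]=5≠a[slow]=4 write a[2]=5, slow++,fast++
slow=2 fast=3: a[fast]=5=a[slow] dup, fast++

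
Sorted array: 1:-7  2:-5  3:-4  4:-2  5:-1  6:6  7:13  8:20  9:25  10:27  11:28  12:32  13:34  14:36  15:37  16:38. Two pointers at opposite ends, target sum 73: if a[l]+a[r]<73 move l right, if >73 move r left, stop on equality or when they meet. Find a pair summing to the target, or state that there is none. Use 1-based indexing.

(36, 37)

[1,16] -7+38=31 <73 → l++
[2,16] -5+38=33 <73 → l++
[3,16] -4+38=34 <73 → l++
[4,16] -2+38=36 <73 → l++
[5,16] -1+38=37 <73 → l++
[6,16] 6+38=44 <73 → l++
[7,16] 13+38=51 <73 → l++
[8,16] 20+38=58 <73 → l++
[9,16] 25+38=63 <73 → l++
[10,16] 27+38=65 <73 → l++
[11,16] 28+38=66 <73 → l++
[12,16] 32+38=70 <73 → l++
[13,16] 34+38=72 <73 → l++
[14,16] 36+38=74 >73 → r--
[14,15] 36+37=73 → found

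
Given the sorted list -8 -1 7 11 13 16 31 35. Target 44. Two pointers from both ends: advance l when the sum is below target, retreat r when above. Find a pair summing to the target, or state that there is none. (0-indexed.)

(13, 31)

[0,7] -8+35=27 <44 → l++
[1,7] -1+35=34 <44 → l++
[2,7] 7+35=42 <44 → l++
[3,7] 11+35=46 >44 → r--
[3,6] 11+31=42 <44 → l++
[4,6] 13+31=44 → found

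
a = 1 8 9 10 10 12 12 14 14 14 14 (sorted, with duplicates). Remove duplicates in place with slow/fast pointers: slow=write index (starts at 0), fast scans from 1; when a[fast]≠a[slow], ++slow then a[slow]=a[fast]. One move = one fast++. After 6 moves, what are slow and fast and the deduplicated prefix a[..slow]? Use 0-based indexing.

(s=0,f=1) a[fast]=8≠a[slow]=1 write a[1]=8 → slow++,fast++
(s=1,f=2) a[fast]=9≠a[slow]=8 write a[2]=9 → slow++,fast++
(s=2,f=3) a[fast]=10≠a[slow]=9 write a[3]=10 → slow++,fast++
(s=3,f=4) a[fast]=10=a[slow] dup → fast++
(s=3,f=5) a[fast]=12≠a[slow]=10 write a[4]=12 → slow++,fast++
(s=4,f=6) a[fast]=12=a[slow] dup → fast++

slow=4, fast=7, prefix=[1, 8, 9, 10, 12]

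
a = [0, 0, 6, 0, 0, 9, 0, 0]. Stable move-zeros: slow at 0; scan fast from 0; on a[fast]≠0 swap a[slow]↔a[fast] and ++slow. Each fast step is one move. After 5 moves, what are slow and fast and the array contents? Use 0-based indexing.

slow=0 fast=0: a[fast]=0, fast++
slow=0 fast=1: a[fast]=0, fast++
slow=0 fast=2: a[fast]=6≠0 swap→a[0]=6, slow++,fast++
slow=1 fast=3: a[fast]=0, fast++
slow=1 fast=4: a[fast]=0, fast++

slow=1, fast=5, a=[6, 0, 0, 0, 0, 9, 0, 0]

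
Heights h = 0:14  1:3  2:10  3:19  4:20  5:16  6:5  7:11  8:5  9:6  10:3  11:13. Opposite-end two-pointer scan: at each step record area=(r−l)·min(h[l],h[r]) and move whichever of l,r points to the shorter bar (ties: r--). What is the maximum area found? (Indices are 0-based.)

[0,11] min(14,13)*11=143 best=143 * → r--
[0,10] min(14,3)*10=30 best=143 → r--
[0,9] min(14,6)*9=54 best=143 → r--
[0,8] min(14,5)*8=40 best=143 → r--
[0,7] min(14,11)*7=77 best=143 → r--
[0,6] min(14,5)*6=30 best=143 → r--
[0,5] min(14,16)*5=70 best=143 → l++
[1,5] min(3,16)*4=12 best=143 → l++
[2,5] min(10,16)*3=30 best=143 → l++
[3,5] min(19,16)*2=32 best=143 → r--
[3,4] min(19,20)*1=19 best=143 → l++

max area = 143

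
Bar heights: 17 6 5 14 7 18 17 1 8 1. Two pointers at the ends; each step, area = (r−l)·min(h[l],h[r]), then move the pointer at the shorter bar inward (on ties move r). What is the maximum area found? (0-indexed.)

[0,9] min(17,1)*9=9 best=9 * → r--
[0,8] min(17,8)*8=64 best=64 * → r--
[0,7] min(17,1)*7=7 best=64 → r--
[0,6] min(17,17)*6=102 best=102 * → r--
[0,5] min(17,18)*5=85 best=102 → l++
[1,5] min(6,18)*4=24 best=102 → l++
[2,5] min(5,18)*3=15 best=102 → l++
[3,5] min(14,18)*2=28 best=102 → l++
[4,5] min(7,18)*1=7 best=102 → l++

max area = 102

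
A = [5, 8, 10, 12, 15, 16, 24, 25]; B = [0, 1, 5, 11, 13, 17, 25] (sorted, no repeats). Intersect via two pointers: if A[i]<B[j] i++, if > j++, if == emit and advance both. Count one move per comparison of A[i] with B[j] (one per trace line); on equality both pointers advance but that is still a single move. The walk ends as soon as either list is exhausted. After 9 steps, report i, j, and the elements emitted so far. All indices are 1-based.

i=6, j=6, emitted=[5]

[i=1,j=1] 5>0 → j++
[i=1,j=2] 5>1 → j++
[i=1,j=3] 5==5 emit → i++,j++
[i=2,j=4] 8<11 → i++
[i=3,j=4] 10<11 → i++
[i=4,j=4] 12>11 → j++
[i=4,j=5] 12<13 → i++
[i=5,j=5] 15>13 → j++
[i=5,j=6] 15<17 → i++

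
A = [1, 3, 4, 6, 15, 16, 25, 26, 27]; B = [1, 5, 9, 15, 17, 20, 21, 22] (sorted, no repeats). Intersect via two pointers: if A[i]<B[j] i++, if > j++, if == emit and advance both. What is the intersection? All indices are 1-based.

i=1 j=1: 1==1 emit, i++,j++
i=2 j=2: 3<5, i++
i=3 j=2: 4<5, i++
i=4 j=2: 6>5, j++
i=4 j=3: 6<9, i++
i=5 j=3: 15>9, j++
i=5 j=4: 15==15 emit, i++,j++
i=6 j=5: 16<17, i++
i=7 j=5: 25>17, j++
i=7 j=6: 25>20, j++
i=7 j=7: 25>21, j++
i=7 j=8: 25>22, j++

intersection = [1, 15]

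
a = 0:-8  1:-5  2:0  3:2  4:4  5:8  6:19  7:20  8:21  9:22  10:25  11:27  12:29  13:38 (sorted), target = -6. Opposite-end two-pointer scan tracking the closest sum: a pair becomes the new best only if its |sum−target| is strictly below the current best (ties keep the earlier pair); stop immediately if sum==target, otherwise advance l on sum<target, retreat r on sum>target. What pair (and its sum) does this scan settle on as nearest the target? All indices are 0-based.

pair (-8, 2) with sum -6 (|Δ|=0)

l=0 r=13: -8+38=30 d=36 *, r--
l=0 r=12: -8+29=21 d=27 *, r--
l=0 r=11: -8+27=19 d=25 *, r--
l=0 r=10: -8+25=17 d=23 *, r--
l=0 r=9: -8+22=14 d=20 *, r--
l=0 r=8: -8+21=13 d=19 *, r--
l=0 r=7: -8+20=12 d=18 *, r--
l=0 r=6: -8+19=11 d=17 *, r--
l=0 r=5: -8+8=0 d=6 *, r--
l=0 r=4: -8+4=-4 d=2 *, r--
l=0 r=3: -8+2=-6 d=0 *, stop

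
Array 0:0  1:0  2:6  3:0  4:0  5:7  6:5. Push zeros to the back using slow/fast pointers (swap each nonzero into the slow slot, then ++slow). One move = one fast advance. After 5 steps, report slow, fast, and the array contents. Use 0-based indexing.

slow=1, fast=5, a=[6, 0, 0, 0, 0, 7, 5]

slow=0 fast=0: a[fast]=0, fast++
slow=0 fast=1: a[fast]=0, fast++
slow=0 fast=2: a[fast]=6≠0 swap→a[0]=6, slow++,fast++
slow=1 fast=3: a[fast]=0, fast++
slow=1 fast=4: a[fast]=0, fast++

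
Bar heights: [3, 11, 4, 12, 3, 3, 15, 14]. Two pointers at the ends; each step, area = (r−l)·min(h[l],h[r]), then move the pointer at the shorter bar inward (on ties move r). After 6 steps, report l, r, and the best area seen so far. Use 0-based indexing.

l=6, r=7, best area=66

l=0 r=7: min(3,14)*7=21 best=21 *, l++
l=1 r=7: min(11,14)*6=66 best=66 *, l++
l=2 r=7: min(4,14)*5=20 best=66, l++
l=3 r=7: min(12,14)*4=48 best=66, l++
l=4 r=7: min(3,14)*3=9 best=66, l++
l=5 r=7: min(3,14)*2=6 best=66, l++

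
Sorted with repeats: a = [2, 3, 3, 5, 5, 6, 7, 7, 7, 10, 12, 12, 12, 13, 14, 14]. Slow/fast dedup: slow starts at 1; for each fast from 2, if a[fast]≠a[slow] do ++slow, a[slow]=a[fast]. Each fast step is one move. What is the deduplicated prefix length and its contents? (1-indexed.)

length 9; prefix = [2, 3, 5, 6, 7, 10, 12, 13, 14]

slow=1 fast=2: a[fast]=3≠a[slow]=2 write a[2]=3, slow++,fast++
slow=2 fast=3: a[fast]=3=a[slow] dup, fast++
slow=2 fast=4: a[fast]=5≠a[slow]=3 write a[3]=5, slow++,fast++
slow=3 fast=5: a[fast]=5=a[slow] dup, fast++
slow=3 fast=6: a[fast]=6≠a[slow]=5 write a[4]=6, slow++,fast++
slow=4 fast=7: a[fast]=7≠a[slow]=6 write a[5]=7, slow++,fast++
slow=5 fast=8: a[fast]=7=a[slow] dup, fast++
slow=5 fast=9: a[fast]=7=a[slow] dup, fast++
slow=5 fast=10: a[fast]=10≠a[slow]=7 write a[6]=10, slow++,fast++
slow=6 fast=11: a[fast]=12≠a[slow]=10 write a[7]=12, slow++,fast++
slow=7 fast=12: a[fast]=12=a[slow] dup, fast++
slow=7 fast=13: a[fast]=12=a[slow] dup, fast++
slow=7 fast=14: a[fast]=13≠a[slow]=12 write a[8]=13, slow++,fast++
slow=8 fast=15: a[fast]=14≠a[slow]=13 write a[9]=14, slow++,fast++
slow=9 fast=16: a[fast]=14=a[slow] dup, fast++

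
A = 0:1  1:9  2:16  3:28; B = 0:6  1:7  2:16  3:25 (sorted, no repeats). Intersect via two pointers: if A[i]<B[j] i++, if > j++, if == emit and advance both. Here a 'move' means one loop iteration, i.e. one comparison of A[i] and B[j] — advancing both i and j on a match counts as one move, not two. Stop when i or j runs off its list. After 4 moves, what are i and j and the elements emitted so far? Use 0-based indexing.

[i=0,j=0] 1<6 → i++
[i=1,j=0] 9>6 → j++
[i=1,j=1] 9>7 → j++
[i=1,j=2] 9<16 → i++

i=2, j=2, emitted=[]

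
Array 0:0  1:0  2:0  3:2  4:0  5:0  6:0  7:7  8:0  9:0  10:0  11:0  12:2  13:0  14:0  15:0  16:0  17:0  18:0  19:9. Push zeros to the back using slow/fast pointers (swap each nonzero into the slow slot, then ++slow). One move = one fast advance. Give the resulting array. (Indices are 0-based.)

(s=0,f=0) a[fast]=0 → fast++
(s=0,f=1) a[fast]=0 → fast++
(s=0,f=2) a[fast]=0 → fast++
(s=0,f=3) a[fast]=2≠0 swap→a[0]=2 → slow++,fast++
(s=1,f=4) a[fast]=0 → fast++
(s=1,f=5) a[fast]=0 → fast++
(s=1,f=6) a[fast]=0 → fast++
(s=1,f=7) a[fast]=7≠0 swap→a[1]=7 → slow++,fast++
(s=2,f=8) a[fast]=0 → fast++
(s=2,f=9) a[fast]=0 → fast++
(s=2,f=10) a[fast]=0 → fast++
(s=2,f=11) a[fast]=0 → fast++
(s=2,f=12) a[fast]=2≠0 swap→a[2]=2 → slow++,fast++
(s=3,f=13) a[fast]=0 → fast++
(s=3,f=14) a[fast]=0 → fast++
(s=3,f=15) a[fast]=0 → fast++
(s=3,f=16) a[fast]=0 → fast++
(s=3,f=17) a[fast]=0 → fast++
(s=3,f=18) a[fast]=0 → fast++
(s=3,f=19) a[fast]=9≠0 swap→a[3]=9 → slow++,fast++

[2, 7, 2, 9, 0, 0, 0, 0, 0, 0, 0, 0, 0, 0, 0, 0, 0, 0, 0, 0]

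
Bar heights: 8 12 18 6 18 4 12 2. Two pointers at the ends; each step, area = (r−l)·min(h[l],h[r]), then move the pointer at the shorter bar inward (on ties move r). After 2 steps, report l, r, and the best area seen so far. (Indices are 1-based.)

l=2, r=7, best area=48

[1,8] min(8,2)*7=14 best=14 * → r--
[1,7] min(8,12)*6=48 best=48 * → l++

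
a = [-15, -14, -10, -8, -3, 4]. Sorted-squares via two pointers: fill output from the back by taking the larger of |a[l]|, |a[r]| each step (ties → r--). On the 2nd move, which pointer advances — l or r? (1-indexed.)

l

l=1 r=6: |-15|>|4| out[6]=225, l++
l=2 r=6: |-14|>|4| out[5]=196, l++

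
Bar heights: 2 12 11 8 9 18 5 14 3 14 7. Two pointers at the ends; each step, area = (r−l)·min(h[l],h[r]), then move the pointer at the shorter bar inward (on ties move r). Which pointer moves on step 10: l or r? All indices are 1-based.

l=1 r=11: min(2,7)*10=20 best=20 *, l++
l=2 r=11: min(12,7)*9=63 best=63 *, r--
l=2 r=10: min(12,14)*8=96 best=96 *, l++
l=3 r=10: min(11,14)*7=77 best=96, l++
l=4 r=10: min(8,14)*6=48 best=96, l++
l=5 r=10: min(9,14)*5=45 best=96, l++
l=6 r=10: min(18,14)*4=56 best=96, r--
l=6 r=9: min(18,3)*3=9 best=96, r--
l=6 r=8: min(18,14)*2=28 best=96, r--
l=6 r=7: min(18,5)*1=5 best=96, r--

r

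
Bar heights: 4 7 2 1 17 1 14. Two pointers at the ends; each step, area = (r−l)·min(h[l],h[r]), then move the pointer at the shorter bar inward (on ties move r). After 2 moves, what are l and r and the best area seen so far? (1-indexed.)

l=3, r=7, best area=35

[1,7] min(4,14)*6=24 best=24 * → l++
[2,7] min(7,14)*5=35 best=35 * → l++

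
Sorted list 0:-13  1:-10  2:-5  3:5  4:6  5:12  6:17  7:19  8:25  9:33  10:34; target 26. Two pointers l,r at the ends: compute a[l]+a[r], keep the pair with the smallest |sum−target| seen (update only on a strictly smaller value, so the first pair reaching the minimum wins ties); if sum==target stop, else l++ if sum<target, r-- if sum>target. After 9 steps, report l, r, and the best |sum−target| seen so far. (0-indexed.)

l=0 r=10: -13+34=21 d=5 *, l++
l=1 r=10: -10+34=24 d=2 *, l++
l=2 r=10: -5+34=29 d=3, r--
l=2 r=9: -5+33=28 d=2, r--
l=2 r=8: -5+25=20 d=6, l++
l=3 r=8: 5+25=30 d=4, r--
l=3 r=7: 5+19=24 d=2, l++
l=4 r=7: 6+19=25 d=1 *, l++
l=5 r=7: 12+19=31 d=5, r--

l=5, r=6, best |Δ|=1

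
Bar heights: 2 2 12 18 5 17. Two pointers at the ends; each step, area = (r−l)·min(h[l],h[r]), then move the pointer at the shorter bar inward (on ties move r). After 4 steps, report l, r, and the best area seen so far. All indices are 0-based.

l=3, r=4, best area=36

l=0 r=5: min(2,17)*5=10 best=10 *, l++
l=1 r=5: min(2,17)*4=8 best=10, l++
l=2 r=5: min(12,17)*3=36 best=36 *, l++
l=3 r=5: min(18,17)*2=34 best=36, r--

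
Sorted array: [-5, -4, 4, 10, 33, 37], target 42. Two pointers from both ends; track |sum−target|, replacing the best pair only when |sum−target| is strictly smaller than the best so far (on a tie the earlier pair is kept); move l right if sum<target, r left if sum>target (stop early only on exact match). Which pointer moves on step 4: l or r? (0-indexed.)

l=0 r=5: -5+37=32 d=10 *, l++
l=1 r=5: -4+37=33 d=9 *, l++
l=2 r=5: 4+37=41 d=1 *, l++
l=3 r=5: 10+37=47 d=5, r--

r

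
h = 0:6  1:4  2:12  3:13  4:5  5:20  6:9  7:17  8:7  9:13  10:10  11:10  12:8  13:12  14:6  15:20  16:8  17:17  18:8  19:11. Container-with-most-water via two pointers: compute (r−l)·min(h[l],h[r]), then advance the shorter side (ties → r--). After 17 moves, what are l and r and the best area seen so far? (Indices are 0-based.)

l=5, r=7, best area=204

l=0 r=19: min(6,11)*19=114 best=114 *, l++
l=1 r=19: min(4,11)*18=72 best=114, l++
l=2 r=19: min(12,11)*17=187 best=187 *, r--
l=2 r=18: min(12,8)*16=128 best=187, r--
l=2 r=17: min(12,17)*15=180 best=187, l++
l=3 r=17: min(13,17)*14=182 best=187, l++
l=4 r=17: min(5,17)*13=65 best=187, l++
l=5 r=17: min(20,17)*12=204 best=204 *, r--
l=5 r=16: min(20,8)*11=88 best=204, r--
l=5 r=15: min(20,20)*10=200 best=204, r--
l=5 r=14: min(20,6)*9=54 best=204, r--
l=5 r=13: min(20,12)*8=96 best=204, r--
l=5 r=12: min(20,8)*7=56 best=204, r--
l=5 r=11: min(20,10)*6=60 best=204, r--
l=5 r=10: min(20,10)*5=50 best=204, r--
l=5 r=9: min(20,13)*4=52 best=204, r--
l=5 r=8: min(20,7)*3=21 best=204, r--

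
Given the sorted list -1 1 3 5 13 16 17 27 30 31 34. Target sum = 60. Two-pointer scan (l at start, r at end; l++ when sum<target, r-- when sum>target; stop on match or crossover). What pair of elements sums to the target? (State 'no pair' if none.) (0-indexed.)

no pair

l=0 r=10: -1+34=33 <60, l++
l=1 r=10: 1+34=35 <60, l++
l=2 r=10: 3+34=37 <60, l++
l=3 r=10: 5+34=39 <60, l++
l=4 r=10: 13+34=47 <60, l++
l=5 r=10: 16+34=50 <60, l++
l=6 r=10: 17+34=51 <60, l++
l=7 r=10: 27+34=61 >60, r--
l=7 r=9: 27+31=58 <60, l++
l=8 r=9: 30+31=61 >60, r--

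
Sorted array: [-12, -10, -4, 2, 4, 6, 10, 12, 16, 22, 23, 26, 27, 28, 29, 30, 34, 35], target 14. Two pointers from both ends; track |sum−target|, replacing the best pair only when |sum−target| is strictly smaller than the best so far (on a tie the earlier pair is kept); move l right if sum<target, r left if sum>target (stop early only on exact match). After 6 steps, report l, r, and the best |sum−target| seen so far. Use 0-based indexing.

[0,17] -12+35=23 d=9 * → r--
[0,16] -12+34=22 d=8 * → r--
[0,15] -12+30=18 d=4 * → r--
[0,14] -12+29=17 d=3 * → r--
[0,13] -12+28=16 d=2 * → r--
[0,12] -12+27=15 d=1 * → r--

l=0, r=11, best |Δ|=1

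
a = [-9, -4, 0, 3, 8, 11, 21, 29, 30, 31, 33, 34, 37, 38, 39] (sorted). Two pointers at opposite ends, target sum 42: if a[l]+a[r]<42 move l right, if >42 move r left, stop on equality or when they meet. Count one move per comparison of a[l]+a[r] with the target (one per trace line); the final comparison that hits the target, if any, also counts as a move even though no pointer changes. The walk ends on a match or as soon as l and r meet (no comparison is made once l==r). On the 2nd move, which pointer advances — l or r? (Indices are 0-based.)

[0,14] -9+39=30 <42 → l++
[1,14] -4+39=35 <42 → l++

l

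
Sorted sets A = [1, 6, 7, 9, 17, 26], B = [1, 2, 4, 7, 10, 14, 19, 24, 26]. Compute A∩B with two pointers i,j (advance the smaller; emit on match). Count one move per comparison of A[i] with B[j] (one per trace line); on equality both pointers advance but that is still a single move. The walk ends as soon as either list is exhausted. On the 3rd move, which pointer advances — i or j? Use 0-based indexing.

j

i=0 j=0: 1==1 emit, i++,j++
i=1 j=1: 6>2, j++
i=1 j=2: 6>4, j++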